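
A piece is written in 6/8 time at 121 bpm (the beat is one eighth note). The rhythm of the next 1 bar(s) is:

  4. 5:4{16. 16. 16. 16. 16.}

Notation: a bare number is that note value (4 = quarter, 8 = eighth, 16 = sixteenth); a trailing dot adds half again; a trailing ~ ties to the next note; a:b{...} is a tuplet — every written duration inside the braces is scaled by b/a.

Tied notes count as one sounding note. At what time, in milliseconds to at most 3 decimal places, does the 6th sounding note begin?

1. 0.0ms @ 0 + 1487.603ms (3)
2. 1487.603ms @ 3 + 297.521ms (3/5)
3. 1785.124ms @ 18/5 + 297.521ms (3/5)
4. 2082.645ms @ 21/5 + 297.521ms (3/5)
5. 2380.165ms @ 24/5 + 297.521ms (3/5)
6. 2677.686ms @ 27/5 + 297.521ms (3/5)

note 6 onset = 27/5b = 2677.686ms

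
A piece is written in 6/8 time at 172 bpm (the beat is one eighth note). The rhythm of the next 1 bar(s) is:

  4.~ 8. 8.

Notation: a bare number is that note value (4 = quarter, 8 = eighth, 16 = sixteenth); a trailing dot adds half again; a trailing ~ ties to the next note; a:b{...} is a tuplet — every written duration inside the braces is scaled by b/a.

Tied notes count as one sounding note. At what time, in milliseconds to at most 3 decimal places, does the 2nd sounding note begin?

1. 0.0ms @ 0 + 1569.767ms (9/2)
2. 1569.767ms @ 9/2 + 523.256ms (3/2)

note 2 onset = 9/2b = 1569.767ms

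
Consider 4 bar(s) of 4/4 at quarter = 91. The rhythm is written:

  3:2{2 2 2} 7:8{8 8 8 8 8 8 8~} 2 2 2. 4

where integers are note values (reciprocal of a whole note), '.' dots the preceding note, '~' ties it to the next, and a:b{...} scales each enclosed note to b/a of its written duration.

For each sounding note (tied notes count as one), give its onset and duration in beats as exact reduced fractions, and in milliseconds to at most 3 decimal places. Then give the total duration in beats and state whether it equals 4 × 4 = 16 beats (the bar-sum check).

1) 0.0ms=0b +879.121ms=4/3b
2) 879.121ms=4/3b +879.121ms=4/3b
3) 1758.242ms=8/3b +879.121ms=4/3b
4) 2637.363ms=4b +376.766ms=4/7b
5) 3014.129ms=32/7b +376.766ms=4/7b
6) 3390.895ms=36/7b +376.766ms=4/7b
7) 3767.661ms=40/7b +376.766ms=4/7b
8) 4144.427ms=44/7b +376.766ms=4/7b
9) 4521.193ms=48/7b +376.766ms=4/7b
10) 4897.959ms=52/7b +1695.447ms=18/7b
11) 6593.407ms=10b +1318.681ms=2b
12) 7912.088ms=12b +1978.022ms=3b
13) 9890.11ms=15b +659.341ms=1b
Σ=16b of 16 (91bpm 4/4) — PASS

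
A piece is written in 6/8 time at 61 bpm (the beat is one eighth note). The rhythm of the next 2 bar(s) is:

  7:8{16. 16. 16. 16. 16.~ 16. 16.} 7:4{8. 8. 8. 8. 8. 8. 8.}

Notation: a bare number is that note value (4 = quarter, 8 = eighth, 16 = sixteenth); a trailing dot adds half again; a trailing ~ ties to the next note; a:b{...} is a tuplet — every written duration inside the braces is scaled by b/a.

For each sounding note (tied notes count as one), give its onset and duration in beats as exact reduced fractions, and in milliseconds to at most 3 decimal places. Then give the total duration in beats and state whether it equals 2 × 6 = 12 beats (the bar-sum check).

1) 0.0ms=0b +843.091ms=6/7b
2) 843.091ms=6/7b +843.091ms=6/7b
3) 1686.183ms=12/7b +843.091ms=6/7b
4) 2529.274ms=18/7b +843.091ms=6/7b
5) 3372.365ms=24/7b +1686.183ms=12/7b
6) 5058.548ms=36/7b +843.091ms=6/7b
7) 5901.639ms=6b +843.091ms=6/7b
8) 6744.731ms=48/7b +843.091ms=6/7b
9) 7587.822ms=54/7b +843.091ms=6/7b
10) 8430.913ms=60/7b +843.091ms=6/7b
11) 9274.005ms=66/7b +843.091ms=6/7b
12) 10117.096ms=72/7b +843.091ms=6/7b
13) 10960.187ms=78/7b +843.091ms=6/7b
Σ=12b of 12 (61bpm 6/8) — PASS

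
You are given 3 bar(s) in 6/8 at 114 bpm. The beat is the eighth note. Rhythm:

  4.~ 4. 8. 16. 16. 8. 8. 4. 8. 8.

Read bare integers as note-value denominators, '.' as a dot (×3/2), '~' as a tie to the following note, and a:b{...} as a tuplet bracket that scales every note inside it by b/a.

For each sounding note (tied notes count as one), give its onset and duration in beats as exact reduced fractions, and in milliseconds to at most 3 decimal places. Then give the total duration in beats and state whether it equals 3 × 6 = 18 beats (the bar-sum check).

1) 0.0ms=0b +3157.895ms=6b
2) 3157.895ms=6b +789.474ms=3/2b
3) 3947.368ms=15/2b +394.737ms=3/4b
4) 4342.105ms=33/4b +394.737ms=3/4b
5) 4736.842ms=9b +789.474ms=3/2b
6) 5526.316ms=21/2b +789.474ms=3/2b
7) 6315.789ms=12b +1578.947ms=3b
8) 7894.737ms=15b +789.474ms=3/2b
9) 8684.211ms=33/2b +789.474ms=3/2b
Σ=18b of 18 (114bpm 6/8) — PASS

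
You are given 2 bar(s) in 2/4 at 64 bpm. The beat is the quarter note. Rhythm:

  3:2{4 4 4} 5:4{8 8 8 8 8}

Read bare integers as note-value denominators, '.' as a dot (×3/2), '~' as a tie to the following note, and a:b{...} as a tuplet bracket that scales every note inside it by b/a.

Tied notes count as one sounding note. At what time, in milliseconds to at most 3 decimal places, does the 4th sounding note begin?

1. 0.0ms @ 0 + 625.0ms (2/3)
2. 625.0ms @ 2/3 + 625.0ms (2/3)
3. 1250.0ms @ 4/3 + 625.0ms (2/3)
4. 1875.0ms @ 2 + 375.0ms (2/5)
5. 2250.0ms @ 12/5 + 375.0ms (2/5)
6. 2625.0ms @ 14/5 + 375.0ms (2/5)
7. 3000.0ms @ 16/5 + 375.0ms (2/5)
8. 3375.0ms @ 18/5 + 375.0ms (2/5)

note 4 onset = 2b = 1875.0ms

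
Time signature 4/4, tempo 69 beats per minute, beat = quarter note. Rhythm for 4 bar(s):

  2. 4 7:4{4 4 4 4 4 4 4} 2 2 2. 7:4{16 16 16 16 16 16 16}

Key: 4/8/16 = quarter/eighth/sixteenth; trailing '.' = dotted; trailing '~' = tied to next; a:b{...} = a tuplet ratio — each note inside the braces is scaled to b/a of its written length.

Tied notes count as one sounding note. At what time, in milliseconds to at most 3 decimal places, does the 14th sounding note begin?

note 14 onset = 106/7b = 13167.702ms

1. 0.0ms @ 0 + 2608.696ms (3)
2. 2608.696ms @ 3 + 869.565ms (1)
3. 3478.261ms @ 4 + 496.894ms (4/7)
4. 3975.155ms @ 32/7 + 496.894ms (4/7)
5. 4472.05ms @ 36/7 + 496.894ms (4/7)
6. 4968.944ms @ 40/7 + 496.894ms (4/7)
7. 5465.839ms @ 44/7 + 496.894ms (4/7)
8. 5962.733ms @ 48/7 + 496.894ms (4/7)
9. 6459.627ms @ 52/7 + 496.894ms (4/7)
10. 6956.522ms @ 8 + 1739.13ms (2)
11. 8695.652ms @ 10 + 1739.13ms (2)
12. 10434.783ms @ 12 + 2608.696ms (3)
13. 13043.478ms @ 15 + 124.224ms (1/7)
14. 13167.702ms @ 106/7 + 124.224ms (1/7)
15. 13291.925ms @ 107/7 + 124.224ms (1/7)
16. 13416.149ms @ 108/7 + 124.224ms (1/7)
17. 13540.373ms @ 109/7 + 124.224ms (1/7)
18. 13664.596ms @ 110/7 + 124.224ms (1/7)
19. 13788.82ms @ 111/7 + 124.224ms (1/7)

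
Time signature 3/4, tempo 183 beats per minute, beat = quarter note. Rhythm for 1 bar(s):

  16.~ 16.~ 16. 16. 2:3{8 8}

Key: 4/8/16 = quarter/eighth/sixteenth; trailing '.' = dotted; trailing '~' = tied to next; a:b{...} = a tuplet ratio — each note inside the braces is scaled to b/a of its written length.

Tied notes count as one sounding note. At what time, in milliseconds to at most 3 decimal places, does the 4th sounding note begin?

1. 0.0ms @ 0 + 368.852ms (9/8)
2. 368.852ms @ 9/8 + 122.951ms (3/8)
3. 491.803ms @ 3/2 + 245.902ms (3/4)
4. 737.705ms @ 9/4 + 245.902ms (3/4)

note 4 onset = 9/4b = 737.705ms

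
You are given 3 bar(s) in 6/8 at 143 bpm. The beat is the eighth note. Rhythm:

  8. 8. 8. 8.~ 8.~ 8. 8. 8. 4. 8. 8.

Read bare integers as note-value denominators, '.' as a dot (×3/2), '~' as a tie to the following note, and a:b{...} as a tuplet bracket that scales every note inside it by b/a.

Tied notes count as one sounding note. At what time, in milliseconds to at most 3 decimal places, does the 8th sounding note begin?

1. 0.0ms @ 0 + 629.371ms (3/2)
2. 629.371ms @ 3/2 + 629.371ms (3/2)
3. 1258.741ms @ 3 + 629.371ms (3/2)
4. 1888.112ms @ 9/2 + 1888.112ms (9/2)
5. 3776.224ms @ 9 + 629.371ms (3/2)
6. 4405.594ms @ 21/2 + 629.371ms (3/2)
7. 5034.965ms @ 12 + 1258.741ms (3)
8. 6293.706ms @ 15 + 629.371ms (3/2)
9. 6923.077ms @ 33/2 + 629.371ms (3/2)

note 8 onset = 15b = 6293.706ms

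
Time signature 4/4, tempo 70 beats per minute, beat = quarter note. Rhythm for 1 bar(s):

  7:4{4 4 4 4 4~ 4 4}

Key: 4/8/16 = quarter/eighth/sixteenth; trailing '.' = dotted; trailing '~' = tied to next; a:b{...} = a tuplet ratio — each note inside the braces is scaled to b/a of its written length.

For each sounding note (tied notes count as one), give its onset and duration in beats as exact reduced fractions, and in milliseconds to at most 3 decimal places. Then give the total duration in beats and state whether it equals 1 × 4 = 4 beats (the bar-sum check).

1) 0.0ms=0b +489.796ms=4/7b
2) 489.796ms=4/7b +489.796ms=4/7b
3) 979.592ms=8/7b +489.796ms=4/7b
4) 1469.388ms=12/7b +489.796ms=4/7b
5) 1959.184ms=16/7b +979.592ms=8/7b
6) 2938.776ms=24/7b +489.796ms=4/7b
Σ=4b of 4 (70bpm 4/4) — PASS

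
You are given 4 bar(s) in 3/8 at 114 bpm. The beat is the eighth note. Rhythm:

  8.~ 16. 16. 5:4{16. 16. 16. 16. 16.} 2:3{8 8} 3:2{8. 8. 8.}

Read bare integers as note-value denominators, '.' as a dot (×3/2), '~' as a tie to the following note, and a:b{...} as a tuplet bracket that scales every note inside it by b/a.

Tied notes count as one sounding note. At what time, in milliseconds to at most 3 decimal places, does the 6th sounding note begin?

note 6 onset = 24/5b = 2526.316ms

1. 0.0ms @ 0 + 1184.211ms (9/4)
2. 1184.211ms @ 9/4 + 394.737ms (3/4)
3. 1578.947ms @ 3 + 315.789ms (3/5)
4. 1894.737ms @ 18/5 + 315.789ms (3/5)
5. 2210.526ms @ 21/5 + 315.789ms (3/5)
6. 2526.316ms @ 24/5 + 315.789ms (3/5)
7. 2842.105ms @ 27/5 + 315.789ms (3/5)
8. 3157.895ms @ 6 + 789.474ms (3/2)
9. 3947.368ms @ 15/2 + 789.474ms (3/2)
10. 4736.842ms @ 9 + 526.316ms (1)
11. 5263.158ms @ 10 + 526.316ms (1)
12. 5789.474ms @ 11 + 526.316ms (1)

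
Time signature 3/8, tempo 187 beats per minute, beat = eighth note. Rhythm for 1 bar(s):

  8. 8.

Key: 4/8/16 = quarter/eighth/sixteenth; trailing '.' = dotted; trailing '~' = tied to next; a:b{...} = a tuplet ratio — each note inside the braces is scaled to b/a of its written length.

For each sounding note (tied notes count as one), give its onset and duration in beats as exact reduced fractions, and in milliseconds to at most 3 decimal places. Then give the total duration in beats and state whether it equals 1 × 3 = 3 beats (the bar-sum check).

1) 0.0ms=0b +481.283ms=3/2b
2) 481.283ms=3/2b +481.283ms=3/2b
Σ=3b of 3 (187bpm 3/8) — PASS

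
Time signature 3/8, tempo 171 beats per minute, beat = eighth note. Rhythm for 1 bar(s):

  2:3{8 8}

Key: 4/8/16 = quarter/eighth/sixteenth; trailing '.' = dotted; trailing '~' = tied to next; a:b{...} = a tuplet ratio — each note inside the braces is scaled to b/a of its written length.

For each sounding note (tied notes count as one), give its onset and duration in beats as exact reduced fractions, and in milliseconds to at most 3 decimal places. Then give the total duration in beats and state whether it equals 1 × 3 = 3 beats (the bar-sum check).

1) 0.0ms=0b +526.316ms=3/2b
2) 526.316ms=3/2b +526.316ms=3/2b
Σ=3b of 3 (171bpm 3/8) — PASS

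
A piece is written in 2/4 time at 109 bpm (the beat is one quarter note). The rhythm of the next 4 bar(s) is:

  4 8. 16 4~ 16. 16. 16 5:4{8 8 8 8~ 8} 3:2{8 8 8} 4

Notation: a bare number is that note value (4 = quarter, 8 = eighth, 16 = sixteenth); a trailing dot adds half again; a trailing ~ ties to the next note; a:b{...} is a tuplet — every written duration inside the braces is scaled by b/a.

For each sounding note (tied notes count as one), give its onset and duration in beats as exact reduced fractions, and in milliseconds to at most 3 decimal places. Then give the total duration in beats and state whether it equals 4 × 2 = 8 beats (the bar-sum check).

1) 0.0ms=0b +550.459ms=1b
2) 550.459ms=1b +412.844ms=3/4b
3) 963.303ms=7/4b +137.615ms=1/4b
4) 1100.917ms=2b +756.881ms=11/8b
5) 1857.798ms=27/8b +206.422ms=3/8b
6) 2064.22ms=15/4b +137.615ms=1/4b
7) 2201.835ms=4b +220.183ms=2/5b
8) 2422.018ms=22/5b +220.183ms=2/5b
9) 2642.202ms=24/5b +220.183ms=2/5b
10) 2862.385ms=26/5b +440.367ms=4/5b
11) 3302.752ms=6b +183.486ms=1/3b
12) 3486.239ms=19/3b +183.486ms=1/3b
13) 3669.725ms=20/3b +183.486ms=1/3b
14) 3853.211ms=7b +550.459ms=1b
Σ=8b of 8 (109bpm 2/4) — PASS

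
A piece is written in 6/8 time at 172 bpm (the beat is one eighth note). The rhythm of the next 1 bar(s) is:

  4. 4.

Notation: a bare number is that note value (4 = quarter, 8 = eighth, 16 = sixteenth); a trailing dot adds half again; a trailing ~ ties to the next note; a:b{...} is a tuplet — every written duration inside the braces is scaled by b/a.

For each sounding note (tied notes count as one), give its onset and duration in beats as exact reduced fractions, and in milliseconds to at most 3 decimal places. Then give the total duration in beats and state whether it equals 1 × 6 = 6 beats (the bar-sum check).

1) 0.0ms=0b +1046.512ms=3b
2) 1046.512ms=3b +1046.512ms=3b
Σ=6b of 6 (172bpm 6/8) — PASS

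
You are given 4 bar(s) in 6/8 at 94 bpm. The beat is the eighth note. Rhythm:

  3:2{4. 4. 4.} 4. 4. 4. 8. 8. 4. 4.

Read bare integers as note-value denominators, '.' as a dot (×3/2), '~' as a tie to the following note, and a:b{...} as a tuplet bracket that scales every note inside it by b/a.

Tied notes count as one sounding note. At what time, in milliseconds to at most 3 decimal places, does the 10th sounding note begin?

1. 0.0ms @ 0 + 1276.596ms (2)
2. 1276.596ms @ 2 + 1276.596ms (2)
3. 2553.191ms @ 4 + 1276.596ms (2)
4. 3829.787ms @ 6 + 1914.894ms (3)
5. 5744.681ms @ 9 + 1914.894ms (3)
6. 7659.574ms @ 12 + 1914.894ms (3)
7. 9574.468ms @ 15 + 957.447ms (3/2)
8. 10531.915ms @ 33/2 + 957.447ms (3/2)
9. 11489.362ms @ 18 + 1914.894ms (3)
10. 13404.255ms @ 21 + 1914.894ms (3)

note 10 onset = 21b = 13404.255ms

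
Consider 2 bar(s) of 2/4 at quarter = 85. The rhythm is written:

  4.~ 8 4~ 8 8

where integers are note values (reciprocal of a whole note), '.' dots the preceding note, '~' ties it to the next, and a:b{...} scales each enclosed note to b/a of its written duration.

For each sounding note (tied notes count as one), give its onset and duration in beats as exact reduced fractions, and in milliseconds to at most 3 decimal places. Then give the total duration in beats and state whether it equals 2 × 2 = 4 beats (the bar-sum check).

1) 0.0ms=0b +1411.765ms=2b
2) 1411.765ms=2b +1058.824ms=3/2b
3) 2470.588ms=7/2b +352.941ms=1/2b
Σ=4b of 4 (85bpm 2/4) — PASS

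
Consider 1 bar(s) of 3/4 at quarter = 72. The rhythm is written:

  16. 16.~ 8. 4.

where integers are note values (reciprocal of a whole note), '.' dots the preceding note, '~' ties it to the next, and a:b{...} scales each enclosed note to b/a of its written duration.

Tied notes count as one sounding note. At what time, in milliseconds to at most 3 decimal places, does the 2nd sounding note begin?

note 2 onset = 3/8b = 312.5ms

1. 0.0ms @ 0 + 312.5ms (3/8)
2. 312.5ms @ 3/8 + 937.5ms (9/8)
3. 1250.0ms @ 3/2 + 1250.0ms (3/2)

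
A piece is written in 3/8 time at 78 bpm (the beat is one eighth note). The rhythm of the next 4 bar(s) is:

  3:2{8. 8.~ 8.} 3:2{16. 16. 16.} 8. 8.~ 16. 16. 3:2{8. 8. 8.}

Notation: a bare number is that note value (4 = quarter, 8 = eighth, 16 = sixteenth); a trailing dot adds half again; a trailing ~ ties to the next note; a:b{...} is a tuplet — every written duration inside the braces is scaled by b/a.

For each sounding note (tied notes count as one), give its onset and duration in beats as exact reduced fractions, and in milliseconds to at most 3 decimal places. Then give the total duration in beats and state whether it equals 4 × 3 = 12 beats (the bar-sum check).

1) 0.0ms=0b +769.231ms=1b
2) 769.231ms=1b +1538.462ms=2b
3) 2307.692ms=3b +384.615ms=1/2b
4) 2692.308ms=7/2b +384.615ms=1/2b
5) 3076.923ms=4b +384.615ms=1/2b
6) 3461.538ms=9/2b +1153.846ms=3/2b
7) 4615.385ms=6b +1730.769ms=9/4b
8) 6346.154ms=33/4b +576.923ms=3/4b
9) 6923.077ms=9b +769.231ms=1b
10) 7692.308ms=10b +769.231ms=1b
11) 8461.538ms=11b +769.231ms=1b
Σ=12b of 12 (78bpm 3/8) — PASS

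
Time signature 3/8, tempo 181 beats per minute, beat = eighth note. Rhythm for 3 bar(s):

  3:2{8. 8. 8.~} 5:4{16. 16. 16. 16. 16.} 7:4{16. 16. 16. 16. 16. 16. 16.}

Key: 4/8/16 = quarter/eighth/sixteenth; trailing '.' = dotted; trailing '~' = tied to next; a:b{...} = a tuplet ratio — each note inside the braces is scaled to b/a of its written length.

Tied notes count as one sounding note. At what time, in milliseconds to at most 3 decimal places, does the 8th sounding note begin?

note 8 onset = 6b = 1988.95ms

1. 0.0ms @ 0 + 331.492ms (1)
2. 331.492ms @ 1 + 331.492ms (1)
3. 662.983ms @ 2 + 530.387ms (8/5)
4. 1193.37ms @ 18/5 + 198.895ms (3/5)
5. 1392.265ms @ 21/5 + 198.895ms (3/5)
6. 1591.16ms @ 24/5 + 198.895ms (3/5)
7. 1790.055ms @ 27/5 + 198.895ms (3/5)
8. 1988.95ms @ 6 + 142.068ms (3/7)
9. 2131.018ms @ 45/7 + 142.068ms (3/7)
10. 2273.086ms @ 48/7 + 142.068ms (3/7)
11. 2415.154ms @ 51/7 + 142.068ms (3/7)
12. 2557.222ms @ 54/7 + 142.068ms (3/7)
13. 2699.29ms @ 57/7 + 142.068ms (3/7)
14. 2841.358ms @ 60/7 + 142.068ms (3/7)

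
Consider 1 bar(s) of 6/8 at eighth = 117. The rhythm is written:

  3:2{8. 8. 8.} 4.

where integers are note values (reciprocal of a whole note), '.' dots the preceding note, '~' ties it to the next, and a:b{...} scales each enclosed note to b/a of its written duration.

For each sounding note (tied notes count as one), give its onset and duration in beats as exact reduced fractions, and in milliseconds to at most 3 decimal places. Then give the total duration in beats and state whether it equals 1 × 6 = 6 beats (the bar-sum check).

1) 0.0ms=0b +512.821ms=1b
2) 512.821ms=1b +512.821ms=1b
3) 1025.641ms=2b +512.821ms=1b
4) 1538.462ms=3b +1538.462ms=3b
Σ=6b of 6 (117bpm 6/8) — PASS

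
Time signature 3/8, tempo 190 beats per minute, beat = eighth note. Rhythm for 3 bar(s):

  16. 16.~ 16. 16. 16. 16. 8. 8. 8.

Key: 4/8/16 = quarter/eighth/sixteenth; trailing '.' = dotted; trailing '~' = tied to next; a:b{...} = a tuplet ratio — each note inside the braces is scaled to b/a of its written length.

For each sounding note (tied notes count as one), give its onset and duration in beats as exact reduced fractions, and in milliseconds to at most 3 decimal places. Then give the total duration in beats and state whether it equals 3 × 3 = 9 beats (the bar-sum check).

1) 0.0ms=0b +236.842ms=3/4b
2) 236.842ms=3/4b +473.684ms=3/2b
3) 710.526ms=9/4b +236.842ms=3/4b
4) 947.368ms=3b +236.842ms=3/4b
5) 1184.211ms=15/4b +236.842ms=3/4b
6) 1421.053ms=9/2b +473.684ms=3/2b
7) 1894.737ms=6b +473.684ms=3/2b
8) 2368.421ms=15/2b +473.684ms=3/2b
Σ=9b of 9 (190bpm 3/8) — PASS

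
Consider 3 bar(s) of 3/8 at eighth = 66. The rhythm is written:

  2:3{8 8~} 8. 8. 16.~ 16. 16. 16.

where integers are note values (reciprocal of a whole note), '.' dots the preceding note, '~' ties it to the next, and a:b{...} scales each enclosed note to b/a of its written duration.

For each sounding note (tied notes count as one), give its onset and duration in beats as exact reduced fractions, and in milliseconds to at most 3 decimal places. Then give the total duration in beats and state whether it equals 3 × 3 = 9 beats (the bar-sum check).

1) 0.0ms=0b +1363.636ms=3/2b
2) 1363.636ms=3/2b +2727.273ms=3b
3) 4090.909ms=9/2b +1363.636ms=3/2b
4) 5454.545ms=6b +1363.636ms=3/2b
5) 6818.182ms=15/2b +681.818ms=3/4b
6) 7500.0ms=33/4b +681.818ms=3/4b
Σ=9b of 9 (66bpm 3/8) — PASS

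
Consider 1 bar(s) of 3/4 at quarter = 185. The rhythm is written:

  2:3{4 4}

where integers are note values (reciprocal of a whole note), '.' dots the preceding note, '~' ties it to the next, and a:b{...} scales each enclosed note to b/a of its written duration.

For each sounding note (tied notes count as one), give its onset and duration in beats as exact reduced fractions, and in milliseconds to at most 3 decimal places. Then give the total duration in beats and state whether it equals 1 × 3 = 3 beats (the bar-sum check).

1) 0.0ms=0b +486.486ms=3/2b
2) 486.486ms=3/2b +486.486ms=3/2b
Σ=3b of 3 (185bpm 3/4) — PASS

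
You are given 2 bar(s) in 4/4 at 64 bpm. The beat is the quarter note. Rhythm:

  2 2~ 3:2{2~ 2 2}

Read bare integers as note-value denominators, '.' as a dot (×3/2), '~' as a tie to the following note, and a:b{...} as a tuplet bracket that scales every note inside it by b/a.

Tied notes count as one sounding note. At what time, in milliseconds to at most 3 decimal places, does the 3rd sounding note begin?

1. 0.0ms @ 0 + 1875.0ms (2)
2. 1875.0ms @ 2 + 4375.0ms (14/3)
3. 6250.0ms @ 20/3 + 1250.0ms (4/3)

note 3 onset = 20/3b = 6250.0ms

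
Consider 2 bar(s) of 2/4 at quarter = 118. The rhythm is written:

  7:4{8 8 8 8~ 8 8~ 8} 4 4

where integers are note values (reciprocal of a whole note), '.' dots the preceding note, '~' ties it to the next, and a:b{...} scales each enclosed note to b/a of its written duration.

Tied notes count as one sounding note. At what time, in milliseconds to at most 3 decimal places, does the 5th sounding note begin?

1. 0.0ms @ 0 + 145.278ms (2/7)
2. 145.278ms @ 2/7 + 145.278ms (2/7)
3. 290.557ms @ 4/7 + 145.278ms (2/7)
4. 435.835ms @ 6/7 + 290.557ms (4/7)
5. 726.392ms @ 10/7 + 290.557ms (4/7)
6. 1016.949ms @ 2 + 508.475ms (1)
7. 1525.424ms @ 3 + 508.475ms (1)

note 5 onset = 10/7b = 726.392ms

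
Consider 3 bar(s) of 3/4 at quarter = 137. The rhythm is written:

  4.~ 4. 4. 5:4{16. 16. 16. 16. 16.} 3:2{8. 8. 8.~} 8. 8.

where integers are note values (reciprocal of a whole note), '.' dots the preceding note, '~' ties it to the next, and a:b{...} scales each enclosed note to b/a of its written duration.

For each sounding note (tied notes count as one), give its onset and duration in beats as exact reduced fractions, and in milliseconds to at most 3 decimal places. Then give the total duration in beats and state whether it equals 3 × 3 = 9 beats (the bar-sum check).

1) 0.0ms=0b +1313.869ms=3b
2) 1313.869ms=3b +656.934ms=3/2b
3) 1970.803ms=9/2b +131.387ms=3/10b
4) 2102.19ms=24/5b +131.387ms=3/10b
5) 2233.577ms=51/10b +131.387ms=3/10b
6) 2364.964ms=27/5b +131.387ms=3/10b
7) 2496.35ms=57/10b +131.387ms=3/10b
8) 2627.737ms=6b +218.978ms=1/2b
9) 2846.715ms=13/2b +218.978ms=1/2b
10) 3065.693ms=7b +547.445ms=5/4b
11) 3613.139ms=33/4b +328.467ms=3/4b
Σ=9b of 9 (137bpm 3/4) — PASS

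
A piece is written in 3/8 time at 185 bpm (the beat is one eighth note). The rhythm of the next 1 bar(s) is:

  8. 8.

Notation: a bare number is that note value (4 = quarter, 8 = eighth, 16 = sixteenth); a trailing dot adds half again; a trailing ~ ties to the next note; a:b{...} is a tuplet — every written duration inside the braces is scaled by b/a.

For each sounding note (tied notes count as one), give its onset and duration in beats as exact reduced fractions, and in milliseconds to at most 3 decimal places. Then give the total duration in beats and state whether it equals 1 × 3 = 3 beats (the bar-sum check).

1) 0.0ms=0b +486.486ms=3/2b
2) 486.486ms=3/2b +486.486ms=3/2b
Σ=3b of 3 (185bpm 3/8) — PASS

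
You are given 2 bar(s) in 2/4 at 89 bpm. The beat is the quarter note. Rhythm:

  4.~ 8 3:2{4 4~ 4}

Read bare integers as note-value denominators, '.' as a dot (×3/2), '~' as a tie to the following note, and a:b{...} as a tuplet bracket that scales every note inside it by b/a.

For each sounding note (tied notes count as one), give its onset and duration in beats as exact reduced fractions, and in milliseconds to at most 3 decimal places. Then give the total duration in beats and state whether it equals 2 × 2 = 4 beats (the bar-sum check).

1) 0.0ms=0b +1348.315ms=2b
2) 1348.315ms=2b +449.438ms=2/3b
3) 1797.753ms=8/3b +898.876ms=4/3b
Σ=4b of 4 (89bpm 2/4) — PASS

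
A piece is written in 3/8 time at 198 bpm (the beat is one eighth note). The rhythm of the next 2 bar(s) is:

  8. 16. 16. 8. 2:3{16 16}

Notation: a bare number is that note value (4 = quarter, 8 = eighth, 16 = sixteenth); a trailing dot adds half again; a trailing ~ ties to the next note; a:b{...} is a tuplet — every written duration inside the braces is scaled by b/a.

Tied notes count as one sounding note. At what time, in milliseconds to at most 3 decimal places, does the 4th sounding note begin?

note 4 onset = 3b = 909.091ms

1. 0.0ms @ 0 + 454.545ms (3/2)
2. 454.545ms @ 3/2 + 227.273ms (3/4)
3. 681.818ms @ 9/4 + 227.273ms (3/4)
4. 909.091ms @ 3 + 454.545ms (3/2)
5. 1363.636ms @ 9/2 + 227.273ms (3/4)
6. 1590.909ms @ 21/4 + 227.273ms (3/4)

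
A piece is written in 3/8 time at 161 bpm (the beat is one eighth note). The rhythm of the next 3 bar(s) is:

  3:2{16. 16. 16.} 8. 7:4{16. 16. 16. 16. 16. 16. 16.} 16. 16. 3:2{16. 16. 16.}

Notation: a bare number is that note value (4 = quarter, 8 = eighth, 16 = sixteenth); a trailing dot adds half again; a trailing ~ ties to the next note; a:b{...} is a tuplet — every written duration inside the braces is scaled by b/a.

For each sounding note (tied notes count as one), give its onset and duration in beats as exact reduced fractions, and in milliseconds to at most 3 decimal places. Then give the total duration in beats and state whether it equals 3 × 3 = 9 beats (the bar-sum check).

1) 0.0ms=0b +186.335ms=1/2b
2) 186.335ms=1/2b +186.335ms=1/2b
3) 372.671ms=1b +186.335ms=1/2b
4) 559.006ms=3/2b +559.006ms=3/2b
5) 1118.012ms=3b +159.716ms=3/7b
6) 1277.728ms=24/7b +159.716ms=3/7b
7) 1437.445ms=27/7b +159.716ms=3/7b
8) 1597.161ms=30/7b +159.716ms=3/7b
9) 1756.877ms=33/7b +159.716ms=3/7b
10) 1916.593ms=36/7b +159.716ms=3/7b
11) 2076.309ms=39/7b +159.716ms=3/7b
12) 2236.025ms=6b +279.503ms=3/4b
13) 2515.528ms=27/4b +279.503ms=3/4b
14) 2795.031ms=15/2b +186.335ms=1/2b
15) 2981.366ms=8b +186.335ms=1/2b
16) 3167.702ms=17/2b +186.335ms=1/2b
Σ=9b of 9 (161bpm 3/8) — PASS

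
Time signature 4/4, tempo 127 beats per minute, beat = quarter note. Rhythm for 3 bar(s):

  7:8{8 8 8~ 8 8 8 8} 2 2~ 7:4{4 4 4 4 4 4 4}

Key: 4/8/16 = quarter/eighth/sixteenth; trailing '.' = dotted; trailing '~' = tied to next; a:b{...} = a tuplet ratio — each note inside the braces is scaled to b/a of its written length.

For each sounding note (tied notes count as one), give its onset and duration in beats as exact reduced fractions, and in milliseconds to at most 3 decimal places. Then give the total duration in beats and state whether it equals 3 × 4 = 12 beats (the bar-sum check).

1) 0.0ms=0b +269.966ms=4/7b
2) 269.966ms=4/7b +269.966ms=4/7b
3) 539.933ms=8/7b +539.933ms=8/7b
4) 1079.865ms=16/7b +269.966ms=4/7b
5) 1349.831ms=20/7b +269.966ms=4/7b
6) 1619.798ms=24/7b +269.966ms=4/7b
7) 1889.764ms=4b +944.882ms=2b
8) 2834.646ms=6b +1214.848ms=18/7b
9) 4049.494ms=60/7b +269.966ms=4/7b
10) 4319.46ms=64/7b +269.966ms=4/7b
11) 4589.426ms=68/7b +269.966ms=4/7b
12) 4859.393ms=72/7b +269.966ms=4/7b
13) 5129.359ms=76/7b +269.966ms=4/7b
14) 5399.325ms=80/7b +269.966ms=4/7b
Σ=12b of 12 (127bpm 4/4) — PASS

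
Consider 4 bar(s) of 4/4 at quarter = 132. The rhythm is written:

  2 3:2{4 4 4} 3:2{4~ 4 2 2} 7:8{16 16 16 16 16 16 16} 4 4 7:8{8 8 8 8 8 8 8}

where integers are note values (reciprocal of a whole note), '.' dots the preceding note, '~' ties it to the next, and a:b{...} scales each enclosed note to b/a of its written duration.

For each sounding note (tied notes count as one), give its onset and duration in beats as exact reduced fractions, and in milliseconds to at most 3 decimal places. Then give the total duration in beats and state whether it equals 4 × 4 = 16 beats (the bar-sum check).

1) 0.0ms=0b +909.091ms=2b
2) 909.091ms=2b +303.03ms=2/3b
3) 1212.121ms=8/3b +303.03ms=2/3b
4) 1515.152ms=10/3b +303.03ms=2/3b
5) 1818.182ms=4b +606.061ms=4/3b
6) 2424.242ms=16/3b +606.061ms=4/3b
7) 3030.303ms=20/3b +606.061ms=4/3b
8) 3636.364ms=8b +129.87ms=2/7b
9) 3766.234ms=58/7b +129.87ms=2/7b
10) 3896.104ms=60/7b +129.87ms=2/7b
11) 4025.974ms=62/7b +129.87ms=2/7b
12) 4155.844ms=64/7b +129.87ms=2/7b
13) 4285.714ms=66/7b +129.87ms=2/7b
14) 4415.584ms=68/7b +129.87ms=2/7b
15) 4545.455ms=10b +454.545ms=1b
16) 5000.0ms=11b +454.545ms=1b
17) 5454.545ms=12b +259.74ms=4/7b
18) 5714.286ms=88/7b +259.74ms=4/7b
19) 5974.026ms=92/7b +259.74ms=4/7b
20) 6233.766ms=96/7b +259.74ms=4/7b
21) 6493.506ms=100/7b +259.74ms=4/7b
22) 6753.247ms=104/7b +259.74ms=4/7b
23) 7012.987ms=108/7b +259.74ms=4/7b
Σ=16b of 16 (132bpm 4/4) — PASS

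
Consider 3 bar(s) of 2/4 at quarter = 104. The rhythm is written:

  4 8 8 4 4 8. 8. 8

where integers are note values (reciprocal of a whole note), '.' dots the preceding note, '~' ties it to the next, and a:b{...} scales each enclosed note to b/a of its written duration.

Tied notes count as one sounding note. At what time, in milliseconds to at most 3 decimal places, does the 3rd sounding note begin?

1. 0.0ms @ 0 + 576.923ms (1)
2. 576.923ms @ 1 + 288.462ms (1/2)
3. 865.385ms @ 3/2 + 288.462ms (1/2)
4. 1153.846ms @ 2 + 576.923ms (1)
5. 1730.769ms @ 3 + 576.923ms (1)
6. 2307.692ms @ 4 + 432.692ms (3/4)
7. 2740.385ms @ 19/4 + 432.692ms (3/4)
8. 3173.077ms @ 11/2 + 288.462ms (1/2)

note 3 onset = 3/2b = 865.385ms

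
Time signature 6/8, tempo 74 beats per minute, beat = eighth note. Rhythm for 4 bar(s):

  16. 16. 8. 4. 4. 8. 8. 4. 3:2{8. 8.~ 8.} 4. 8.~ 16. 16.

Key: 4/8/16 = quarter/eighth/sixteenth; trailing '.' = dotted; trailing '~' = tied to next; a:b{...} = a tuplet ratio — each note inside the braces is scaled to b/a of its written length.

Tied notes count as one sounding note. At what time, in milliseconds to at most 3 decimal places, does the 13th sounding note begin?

1. 0.0ms @ 0 + 608.108ms (3/4)
2. 608.108ms @ 3/4 + 608.108ms (3/4)
3. 1216.216ms @ 3/2 + 1216.216ms (3/2)
4. 2432.432ms @ 3 + 2432.432ms (3)
5. 4864.865ms @ 6 + 2432.432ms (3)
6. 7297.297ms @ 9 + 1216.216ms (3/2)
7. 8513.514ms @ 21/2 + 1216.216ms (3/2)
8. 9729.73ms @ 12 + 2432.432ms (3)
9. 12162.162ms @ 15 + 810.811ms (1)
10. 12972.973ms @ 16 + 1621.622ms (2)
11. 14594.595ms @ 18 + 2432.432ms (3)
12. 17027.027ms @ 21 + 1824.324ms (9/4)
13. 18851.351ms @ 93/4 + 608.108ms (3/4)

note 13 onset = 93/4b = 18851.351ms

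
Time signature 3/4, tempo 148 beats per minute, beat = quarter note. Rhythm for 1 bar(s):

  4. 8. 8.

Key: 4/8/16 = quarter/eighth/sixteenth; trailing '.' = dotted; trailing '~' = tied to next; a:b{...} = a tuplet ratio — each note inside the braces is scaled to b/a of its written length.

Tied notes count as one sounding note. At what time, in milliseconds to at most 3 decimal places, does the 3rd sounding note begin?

1. 0.0ms @ 0 + 608.108ms (3/2)
2. 608.108ms @ 3/2 + 304.054ms (3/4)
3. 912.162ms @ 9/4 + 304.054ms (3/4)

note 3 onset = 9/4b = 912.162ms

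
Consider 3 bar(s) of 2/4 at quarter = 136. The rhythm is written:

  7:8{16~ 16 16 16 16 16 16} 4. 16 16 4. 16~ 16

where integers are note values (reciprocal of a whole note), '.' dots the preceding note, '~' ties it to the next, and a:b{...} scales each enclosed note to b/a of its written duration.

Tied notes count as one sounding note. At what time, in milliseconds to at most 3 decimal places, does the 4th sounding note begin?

1. 0.0ms @ 0 + 252.101ms (4/7)
2. 252.101ms @ 4/7 + 126.05ms (2/7)
3. 378.151ms @ 6/7 + 126.05ms (2/7)
4. 504.202ms @ 8/7 + 126.05ms (2/7)
5. 630.252ms @ 10/7 + 126.05ms (2/7)
6. 756.303ms @ 12/7 + 126.05ms (2/7)
7. 882.353ms @ 2 + 661.765ms (3/2)
8. 1544.118ms @ 7/2 + 110.294ms (1/4)
9. 1654.412ms @ 15/4 + 110.294ms (1/4)
10. 1764.706ms @ 4 + 661.765ms (3/2)
11. 2426.471ms @ 11/2 + 220.588ms (1/2)

note 4 onset = 8/7b = 504.202ms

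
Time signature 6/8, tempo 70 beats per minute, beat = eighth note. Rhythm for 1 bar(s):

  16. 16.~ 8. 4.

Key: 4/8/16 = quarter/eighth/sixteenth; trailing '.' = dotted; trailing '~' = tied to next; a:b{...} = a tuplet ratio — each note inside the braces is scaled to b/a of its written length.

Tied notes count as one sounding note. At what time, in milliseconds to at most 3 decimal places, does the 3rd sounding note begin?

1. 0.0ms @ 0 + 642.857ms (3/4)
2. 642.857ms @ 3/4 + 1928.571ms (9/4)
3. 2571.429ms @ 3 + 2571.429ms (3)

note 3 onset = 3b = 2571.429ms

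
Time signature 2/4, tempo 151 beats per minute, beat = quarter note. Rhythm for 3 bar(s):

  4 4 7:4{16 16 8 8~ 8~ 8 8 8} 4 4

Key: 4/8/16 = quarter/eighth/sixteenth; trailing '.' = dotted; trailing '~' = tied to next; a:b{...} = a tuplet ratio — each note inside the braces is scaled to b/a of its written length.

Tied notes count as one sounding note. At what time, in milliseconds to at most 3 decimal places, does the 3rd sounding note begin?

note 3 onset = 2b = 794.702ms

1. 0.0ms @ 0 + 397.351ms (1)
2. 397.351ms @ 1 + 397.351ms (1)
3. 794.702ms @ 2 + 56.764ms (1/7)
4. 851.466ms @ 15/7 + 56.764ms (1/7)
5. 908.231ms @ 16/7 + 113.529ms (2/7)
6. 1021.76ms @ 18/7 + 340.587ms (6/7)
7. 1362.346ms @ 24/7 + 113.529ms (2/7)
8. 1475.875ms @ 26/7 + 113.529ms (2/7)
9. 1589.404ms @ 4 + 397.351ms (1)
10. 1986.755ms @ 5 + 397.351ms (1)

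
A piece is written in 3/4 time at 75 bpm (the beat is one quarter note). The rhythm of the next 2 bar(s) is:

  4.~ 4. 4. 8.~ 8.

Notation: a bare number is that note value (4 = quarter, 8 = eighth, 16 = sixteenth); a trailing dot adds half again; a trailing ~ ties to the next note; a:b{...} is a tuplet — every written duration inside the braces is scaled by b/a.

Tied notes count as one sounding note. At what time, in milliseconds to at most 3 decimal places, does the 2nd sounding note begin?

1. 0.0ms @ 0 + 2400.0ms (3)
2. 2400.0ms @ 3 + 1200.0ms (3/2)
3. 3600.0ms @ 9/2 + 1200.0ms (3/2)

note 2 onset = 3b = 2400.0ms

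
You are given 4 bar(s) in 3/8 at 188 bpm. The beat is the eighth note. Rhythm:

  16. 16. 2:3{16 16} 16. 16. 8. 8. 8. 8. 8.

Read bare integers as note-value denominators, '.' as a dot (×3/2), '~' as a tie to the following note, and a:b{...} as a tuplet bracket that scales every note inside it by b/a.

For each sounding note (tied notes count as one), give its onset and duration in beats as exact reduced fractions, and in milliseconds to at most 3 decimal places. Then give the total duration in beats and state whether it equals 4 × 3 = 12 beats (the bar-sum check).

1) 0.0ms=0b +239.362ms=3/4b
2) 239.362ms=3/4b +239.362ms=3/4b
3) 478.723ms=3/2b +239.362ms=3/4b
4) 718.085ms=9/4b +239.362ms=3/4b
5) 957.447ms=3b +239.362ms=3/4b
6) 1196.809ms=15/4b +239.362ms=3/4b
7) 1436.17ms=9/2b +478.723ms=3/2b
8) 1914.894ms=6b +478.723ms=3/2b
9) 2393.617ms=15/2b +478.723ms=3/2b
10) 2872.34ms=9b +478.723ms=3/2b
11) 3351.064ms=21/2b +478.723ms=3/2b
Σ=12b of 12 (188bpm 3/8) — PASS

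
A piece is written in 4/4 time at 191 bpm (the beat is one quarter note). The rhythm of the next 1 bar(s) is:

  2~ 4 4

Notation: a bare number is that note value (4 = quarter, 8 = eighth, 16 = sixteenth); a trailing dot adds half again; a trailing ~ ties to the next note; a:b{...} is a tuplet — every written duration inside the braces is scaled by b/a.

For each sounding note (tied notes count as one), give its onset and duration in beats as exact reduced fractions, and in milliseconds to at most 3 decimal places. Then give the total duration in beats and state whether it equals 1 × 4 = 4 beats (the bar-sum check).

1) 0.0ms=0b +942.408ms=3b
2) 942.408ms=3b +314.136ms=1b
Σ=4b of 4 (191bpm 4/4) — PASS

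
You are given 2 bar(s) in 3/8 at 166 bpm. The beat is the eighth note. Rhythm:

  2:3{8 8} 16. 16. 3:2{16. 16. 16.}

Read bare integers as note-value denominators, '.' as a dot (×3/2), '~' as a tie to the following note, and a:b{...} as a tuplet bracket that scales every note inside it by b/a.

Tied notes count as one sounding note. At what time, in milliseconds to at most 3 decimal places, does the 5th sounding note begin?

1. 0.0ms @ 0 + 542.169ms (3/2)
2. 542.169ms @ 3/2 + 542.169ms (3/2)
3. 1084.337ms @ 3 + 271.084ms (3/4)
4. 1355.422ms @ 15/4 + 271.084ms (3/4)
5. 1626.506ms @ 9/2 + 180.723ms (1/2)
6. 1807.229ms @ 5 + 180.723ms (1/2)
7. 1987.952ms @ 11/2 + 180.723ms (1/2)

note 5 onset = 9/2b = 1626.506ms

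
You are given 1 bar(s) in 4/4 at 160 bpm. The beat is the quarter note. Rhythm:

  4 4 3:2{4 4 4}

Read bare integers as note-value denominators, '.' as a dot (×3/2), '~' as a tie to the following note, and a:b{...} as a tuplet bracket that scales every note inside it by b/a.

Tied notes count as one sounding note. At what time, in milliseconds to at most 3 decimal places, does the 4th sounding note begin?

1. 0.0ms @ 0 + 375.0ms (1)
2. 375.0ms @ 1 + 375.0ms (1)
3. 750.0ms @ 2 + 250.0ms (2/3)
4. 1000.0ms @ 8/3 + 250.0ms (2/3)
5. 1250.0ms @ 10/3 + 250.0ms (2/3)

note 4 onset = 8/3b = 1000.0ms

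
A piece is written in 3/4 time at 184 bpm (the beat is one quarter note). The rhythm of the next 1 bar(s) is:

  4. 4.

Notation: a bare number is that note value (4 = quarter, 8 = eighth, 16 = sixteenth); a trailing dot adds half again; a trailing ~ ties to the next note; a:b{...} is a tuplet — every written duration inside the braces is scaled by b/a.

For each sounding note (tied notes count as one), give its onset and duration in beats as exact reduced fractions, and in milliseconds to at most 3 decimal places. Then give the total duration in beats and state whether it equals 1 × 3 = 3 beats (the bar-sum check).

1) 0.0ms=0b +489.13ms=3/2b
2) 489.13ms=3/2b +489.13ms=3/2b
Σ=3b of 3 (184bpm 3/4) — PASS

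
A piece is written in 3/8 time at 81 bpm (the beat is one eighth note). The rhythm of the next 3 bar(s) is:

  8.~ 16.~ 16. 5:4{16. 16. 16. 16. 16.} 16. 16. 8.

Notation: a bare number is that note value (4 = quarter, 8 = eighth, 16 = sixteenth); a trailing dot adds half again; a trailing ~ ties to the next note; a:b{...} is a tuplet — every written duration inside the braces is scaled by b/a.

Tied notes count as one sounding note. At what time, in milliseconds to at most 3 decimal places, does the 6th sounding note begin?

1. 0.0ms @ 0 + 2222.222ms (3)
2. 2222.222ms @ 3 + 444.444ms (3/5)
3. 2666.667ms @ 18/5 + 444.444ms (3/5)
4. 3111.111ms @ 21/5 + 444.444ms (3/5)
5. 3555.556ms @ 24/5 + 444.444ms (3/5)
6. 4000.0ms @ 27/5 + 444.444ms (3/5)
7. 4444.444ms @ 6 + 555.556ms (3/4)
8. 5000.0ms @ 27/4 + 555.556ms (3/4)
9. 5555.556ms @ 15/2 + 1111.111ms (3/2)

note 6 onset = 27/5b = 4000.0ms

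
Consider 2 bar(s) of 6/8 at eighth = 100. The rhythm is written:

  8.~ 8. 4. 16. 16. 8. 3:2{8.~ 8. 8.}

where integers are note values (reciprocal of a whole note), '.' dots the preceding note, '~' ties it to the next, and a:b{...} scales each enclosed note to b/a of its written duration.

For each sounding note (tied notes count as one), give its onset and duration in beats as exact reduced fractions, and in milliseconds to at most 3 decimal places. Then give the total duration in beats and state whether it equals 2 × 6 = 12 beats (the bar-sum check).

1) 0.0ms=0b +1800.0ms=3b
2) 1800.0ms=3b +1800.0ms=3b
3) 3600.0ms=6b +450.0ms=3/4b
4) 4050.0ms=27/4b +450.0ms=3/4b
5) 4500.0ms=15/2b +900.0ms=3/2b
6) 5400.0ms=9b +1200.0ms=2b
7) 6600.0ms=11b +600.0ms=1b
Σ=12b of 12 (100bpm 6/8) — PASS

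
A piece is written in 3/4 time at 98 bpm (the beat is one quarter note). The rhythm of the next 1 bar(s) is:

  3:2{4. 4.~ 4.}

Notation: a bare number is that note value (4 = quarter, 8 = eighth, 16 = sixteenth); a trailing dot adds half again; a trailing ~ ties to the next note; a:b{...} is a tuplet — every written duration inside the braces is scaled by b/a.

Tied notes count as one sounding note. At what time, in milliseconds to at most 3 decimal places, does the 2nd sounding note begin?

1. 0.0ms @ 0 + 612.245ms (1)
2. 612.245ms @ 1 + 1224.49ms (2)

note 2 onset = 1b = 612.245ms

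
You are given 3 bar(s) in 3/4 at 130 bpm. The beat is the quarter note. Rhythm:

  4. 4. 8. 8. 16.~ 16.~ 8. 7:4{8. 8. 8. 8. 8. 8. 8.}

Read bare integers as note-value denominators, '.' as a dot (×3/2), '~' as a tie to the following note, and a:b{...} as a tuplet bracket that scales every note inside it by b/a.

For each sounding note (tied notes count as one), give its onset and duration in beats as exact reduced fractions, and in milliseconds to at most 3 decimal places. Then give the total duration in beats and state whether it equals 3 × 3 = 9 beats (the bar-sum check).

1) 0.0ms=0b +692.308ms=3/2b
2) 692.308ms=3/2b +692.308ms=3/2b
3) 1384.615ms=3b +346.154ms=3/4b
4) 1730.769ms=15/4b +346.154ms=3/4b
5) 2076.923ms=9/2b +692.308ms=3/2b
6) 2769.231ms=6b +197.802ms=3/7b
7) 2967.033ms=45/7b +197.802ms=3/7b
8) 3164.835ms=48/7b +197.802ms=3/7b
9) 3362.637ms=51/7b +197.802ms=3/7b
10) 3560.44ms=54/7b +197.802ms=3/7b
11) 3758.242ms=57/7b +197.802ms=3/7b
12) 3956.044ms=60/7b +197.802ms=3/7b
Σ=9b of 9 (130bpm 3/4) — PASS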